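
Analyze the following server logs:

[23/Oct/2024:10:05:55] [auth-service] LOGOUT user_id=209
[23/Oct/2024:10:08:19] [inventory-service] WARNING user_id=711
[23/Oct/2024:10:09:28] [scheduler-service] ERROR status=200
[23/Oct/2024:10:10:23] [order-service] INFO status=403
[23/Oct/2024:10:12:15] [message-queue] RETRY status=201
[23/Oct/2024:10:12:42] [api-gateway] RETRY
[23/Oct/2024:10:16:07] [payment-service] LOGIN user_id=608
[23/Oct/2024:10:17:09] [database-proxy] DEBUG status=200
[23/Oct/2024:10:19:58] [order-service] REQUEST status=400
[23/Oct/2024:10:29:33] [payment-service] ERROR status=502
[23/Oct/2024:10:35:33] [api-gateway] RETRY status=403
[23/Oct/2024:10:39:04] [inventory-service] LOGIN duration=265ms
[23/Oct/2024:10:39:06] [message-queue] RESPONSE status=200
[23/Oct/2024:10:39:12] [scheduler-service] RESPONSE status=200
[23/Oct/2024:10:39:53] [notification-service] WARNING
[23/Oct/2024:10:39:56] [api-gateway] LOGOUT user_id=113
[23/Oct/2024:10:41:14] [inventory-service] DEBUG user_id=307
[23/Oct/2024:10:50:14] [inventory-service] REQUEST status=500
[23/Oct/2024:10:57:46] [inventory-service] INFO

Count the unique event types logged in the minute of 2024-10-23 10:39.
4

To count unique event types:

1. Filter events in the minute starting at 2024-10-23 10:39
2. Extract event types from matching entries
3. Count unique types: 4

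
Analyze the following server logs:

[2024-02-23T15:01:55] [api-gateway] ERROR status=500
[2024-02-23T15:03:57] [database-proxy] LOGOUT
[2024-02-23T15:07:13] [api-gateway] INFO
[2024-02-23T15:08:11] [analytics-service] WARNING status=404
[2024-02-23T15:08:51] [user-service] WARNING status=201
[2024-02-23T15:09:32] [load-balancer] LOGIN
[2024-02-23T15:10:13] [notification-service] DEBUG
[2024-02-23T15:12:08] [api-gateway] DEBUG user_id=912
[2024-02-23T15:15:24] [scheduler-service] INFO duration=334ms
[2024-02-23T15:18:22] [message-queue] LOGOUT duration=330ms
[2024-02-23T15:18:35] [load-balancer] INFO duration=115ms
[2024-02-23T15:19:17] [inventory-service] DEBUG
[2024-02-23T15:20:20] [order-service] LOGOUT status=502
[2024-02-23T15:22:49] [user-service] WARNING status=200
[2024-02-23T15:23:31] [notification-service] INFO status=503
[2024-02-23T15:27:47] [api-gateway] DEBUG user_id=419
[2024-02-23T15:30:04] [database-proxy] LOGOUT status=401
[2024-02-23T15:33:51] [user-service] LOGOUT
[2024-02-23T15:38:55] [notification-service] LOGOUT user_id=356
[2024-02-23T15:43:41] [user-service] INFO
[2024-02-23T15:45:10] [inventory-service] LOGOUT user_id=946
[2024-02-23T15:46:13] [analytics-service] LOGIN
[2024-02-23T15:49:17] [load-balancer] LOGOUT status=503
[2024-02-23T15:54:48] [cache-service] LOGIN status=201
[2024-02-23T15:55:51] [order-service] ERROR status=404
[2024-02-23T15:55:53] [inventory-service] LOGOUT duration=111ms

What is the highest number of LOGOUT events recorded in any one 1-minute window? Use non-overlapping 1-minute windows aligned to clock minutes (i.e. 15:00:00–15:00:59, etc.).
1

To find the burst window:

1. Divide the log period into non-overlapping 1-minute windows starting at 15:00
2. Count LOGOUT events in each window
3. Find the window with maximum count
4. Maximum events in a window: 1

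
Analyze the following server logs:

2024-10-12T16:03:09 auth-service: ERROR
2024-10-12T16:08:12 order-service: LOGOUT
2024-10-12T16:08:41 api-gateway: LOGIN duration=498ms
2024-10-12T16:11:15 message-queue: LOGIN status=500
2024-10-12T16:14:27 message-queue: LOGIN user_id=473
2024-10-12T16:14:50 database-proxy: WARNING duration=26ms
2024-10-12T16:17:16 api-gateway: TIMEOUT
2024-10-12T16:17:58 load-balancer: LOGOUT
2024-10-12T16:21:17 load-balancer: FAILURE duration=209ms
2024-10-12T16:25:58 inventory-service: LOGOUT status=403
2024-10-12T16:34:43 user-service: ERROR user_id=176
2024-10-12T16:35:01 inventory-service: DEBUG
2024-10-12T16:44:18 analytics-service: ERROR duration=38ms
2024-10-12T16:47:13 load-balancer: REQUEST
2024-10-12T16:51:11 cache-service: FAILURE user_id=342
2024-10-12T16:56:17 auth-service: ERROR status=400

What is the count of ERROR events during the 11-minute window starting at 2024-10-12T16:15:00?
0

To count events in the time window:

1. Window boundaries: 2024-10-12T16:15:00 to 2024-10-12T16:26:00
2. Filter for ERROR events within this window
3. Count matching events: 0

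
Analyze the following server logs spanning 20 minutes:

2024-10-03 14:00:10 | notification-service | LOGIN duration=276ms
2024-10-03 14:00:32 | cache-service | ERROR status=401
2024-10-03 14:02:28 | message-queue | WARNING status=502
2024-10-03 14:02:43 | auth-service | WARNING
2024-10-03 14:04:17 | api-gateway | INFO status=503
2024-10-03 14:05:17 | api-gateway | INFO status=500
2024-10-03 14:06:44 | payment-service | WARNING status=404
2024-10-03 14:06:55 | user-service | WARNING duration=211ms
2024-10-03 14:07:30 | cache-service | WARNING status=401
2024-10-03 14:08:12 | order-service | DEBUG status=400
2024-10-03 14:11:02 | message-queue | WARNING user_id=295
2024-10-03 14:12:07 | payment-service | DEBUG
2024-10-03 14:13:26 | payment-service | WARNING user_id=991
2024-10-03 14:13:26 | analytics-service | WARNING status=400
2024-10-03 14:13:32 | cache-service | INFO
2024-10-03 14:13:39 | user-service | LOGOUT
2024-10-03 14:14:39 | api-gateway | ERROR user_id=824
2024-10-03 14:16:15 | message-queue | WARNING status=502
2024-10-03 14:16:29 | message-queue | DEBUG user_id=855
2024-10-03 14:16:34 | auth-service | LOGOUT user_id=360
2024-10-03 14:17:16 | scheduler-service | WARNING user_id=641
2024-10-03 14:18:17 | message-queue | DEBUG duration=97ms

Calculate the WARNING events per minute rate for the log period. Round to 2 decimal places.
0.5

To calculate the rate:

1. Count total WARNING events: 10
2. Total time period: 20 minutes
3. Rate = 10 / 20 = 0.5 events per minute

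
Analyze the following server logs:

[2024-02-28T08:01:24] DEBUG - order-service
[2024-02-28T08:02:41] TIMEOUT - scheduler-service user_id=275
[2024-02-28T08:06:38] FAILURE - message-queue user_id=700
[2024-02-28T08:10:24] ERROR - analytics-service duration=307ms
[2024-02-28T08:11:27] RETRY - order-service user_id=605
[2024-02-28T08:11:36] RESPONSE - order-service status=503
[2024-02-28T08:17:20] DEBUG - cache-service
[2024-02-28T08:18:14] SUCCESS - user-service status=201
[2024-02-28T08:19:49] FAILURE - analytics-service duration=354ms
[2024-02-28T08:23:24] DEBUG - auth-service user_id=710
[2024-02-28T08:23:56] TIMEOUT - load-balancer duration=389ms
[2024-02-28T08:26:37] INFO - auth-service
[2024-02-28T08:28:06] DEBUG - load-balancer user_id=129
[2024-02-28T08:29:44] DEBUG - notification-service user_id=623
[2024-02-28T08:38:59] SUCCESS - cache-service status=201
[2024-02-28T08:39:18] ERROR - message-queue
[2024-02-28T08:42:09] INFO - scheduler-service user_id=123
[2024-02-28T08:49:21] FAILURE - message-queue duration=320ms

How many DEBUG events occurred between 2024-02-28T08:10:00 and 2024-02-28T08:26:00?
2

To count events in the time window:

1. Window boundaries: 2024-02-28T08:10:00 to 2024-02-28T08:26:00
2. Filter for DEBUG events within this window
3. Count matching events: 2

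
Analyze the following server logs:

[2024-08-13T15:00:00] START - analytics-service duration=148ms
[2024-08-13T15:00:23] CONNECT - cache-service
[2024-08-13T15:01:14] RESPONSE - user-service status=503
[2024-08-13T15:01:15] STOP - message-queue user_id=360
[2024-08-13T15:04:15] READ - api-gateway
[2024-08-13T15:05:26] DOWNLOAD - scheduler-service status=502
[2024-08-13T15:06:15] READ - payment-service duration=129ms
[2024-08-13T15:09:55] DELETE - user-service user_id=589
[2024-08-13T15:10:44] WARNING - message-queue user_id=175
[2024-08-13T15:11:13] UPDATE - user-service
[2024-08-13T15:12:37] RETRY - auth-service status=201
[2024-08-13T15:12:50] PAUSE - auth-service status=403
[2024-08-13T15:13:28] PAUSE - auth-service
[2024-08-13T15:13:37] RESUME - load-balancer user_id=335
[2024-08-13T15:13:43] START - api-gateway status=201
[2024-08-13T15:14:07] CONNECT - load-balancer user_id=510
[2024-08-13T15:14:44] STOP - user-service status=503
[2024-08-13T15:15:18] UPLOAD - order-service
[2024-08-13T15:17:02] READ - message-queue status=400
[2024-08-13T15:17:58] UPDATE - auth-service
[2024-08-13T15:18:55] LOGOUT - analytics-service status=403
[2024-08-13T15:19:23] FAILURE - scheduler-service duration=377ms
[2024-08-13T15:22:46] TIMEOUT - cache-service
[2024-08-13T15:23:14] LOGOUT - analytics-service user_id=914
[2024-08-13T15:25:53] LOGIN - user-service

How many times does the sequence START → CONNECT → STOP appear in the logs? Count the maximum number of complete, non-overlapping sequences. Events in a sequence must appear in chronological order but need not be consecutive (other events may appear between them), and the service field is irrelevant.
2

To count sequences:

1. Look for pattern: START → CONNECT → STOP
2. Greedily scan the log in chronological order, matching each sequence element in turn (ignoring service)
3. Each time the full pattern completes, increment the count and restart matching from the next event
4. Complete non-overlapping sequences found: 2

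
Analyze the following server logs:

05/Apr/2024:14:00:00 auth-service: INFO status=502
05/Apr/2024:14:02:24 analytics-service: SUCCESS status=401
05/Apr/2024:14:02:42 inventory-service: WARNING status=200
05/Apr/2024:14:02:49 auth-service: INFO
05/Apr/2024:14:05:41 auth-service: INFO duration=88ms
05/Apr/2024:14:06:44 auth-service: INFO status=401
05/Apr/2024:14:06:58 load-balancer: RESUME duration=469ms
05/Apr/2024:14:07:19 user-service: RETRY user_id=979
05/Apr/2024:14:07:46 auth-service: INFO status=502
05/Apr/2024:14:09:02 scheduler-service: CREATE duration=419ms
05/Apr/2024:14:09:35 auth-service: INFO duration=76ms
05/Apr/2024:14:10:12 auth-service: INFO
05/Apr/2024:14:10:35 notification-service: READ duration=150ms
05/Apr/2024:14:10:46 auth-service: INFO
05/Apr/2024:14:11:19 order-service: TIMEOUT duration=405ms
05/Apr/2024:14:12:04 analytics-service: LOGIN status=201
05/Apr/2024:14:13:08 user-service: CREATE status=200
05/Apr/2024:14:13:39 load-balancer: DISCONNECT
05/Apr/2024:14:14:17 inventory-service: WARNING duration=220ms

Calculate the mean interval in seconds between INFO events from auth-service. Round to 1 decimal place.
92.3

To calculate average interval:

1. Find all INFO events for auth-service in order
2. Calculate time gaps between consecutive events
3. Compute mean of gaps: 646 / 7 = 92.3 seconds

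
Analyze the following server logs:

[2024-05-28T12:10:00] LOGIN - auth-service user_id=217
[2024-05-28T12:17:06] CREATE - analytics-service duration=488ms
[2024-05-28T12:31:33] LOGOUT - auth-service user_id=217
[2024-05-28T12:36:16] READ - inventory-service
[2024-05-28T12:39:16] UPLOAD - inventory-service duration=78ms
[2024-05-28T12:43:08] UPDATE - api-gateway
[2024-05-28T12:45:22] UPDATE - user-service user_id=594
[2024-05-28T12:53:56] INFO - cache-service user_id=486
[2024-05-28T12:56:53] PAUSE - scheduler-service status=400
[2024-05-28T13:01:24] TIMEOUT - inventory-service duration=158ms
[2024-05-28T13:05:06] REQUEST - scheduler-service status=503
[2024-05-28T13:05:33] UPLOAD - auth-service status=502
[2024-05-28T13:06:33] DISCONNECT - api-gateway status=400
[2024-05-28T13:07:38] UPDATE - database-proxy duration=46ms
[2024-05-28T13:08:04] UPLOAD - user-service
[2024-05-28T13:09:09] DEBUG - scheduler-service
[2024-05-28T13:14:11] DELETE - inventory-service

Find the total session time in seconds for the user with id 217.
1293

To calculate session duration:

1. Find LOGIN event for user_id=217: 2024-05-28T12:10:00
2. Find LOGOUT event for user_id=217: 2024-05-28T12:31:33
3. Session duration: 2024-05-28T12:31:33 - 2024-05-28T12:10:00 = 1293 seconds (21 minutes)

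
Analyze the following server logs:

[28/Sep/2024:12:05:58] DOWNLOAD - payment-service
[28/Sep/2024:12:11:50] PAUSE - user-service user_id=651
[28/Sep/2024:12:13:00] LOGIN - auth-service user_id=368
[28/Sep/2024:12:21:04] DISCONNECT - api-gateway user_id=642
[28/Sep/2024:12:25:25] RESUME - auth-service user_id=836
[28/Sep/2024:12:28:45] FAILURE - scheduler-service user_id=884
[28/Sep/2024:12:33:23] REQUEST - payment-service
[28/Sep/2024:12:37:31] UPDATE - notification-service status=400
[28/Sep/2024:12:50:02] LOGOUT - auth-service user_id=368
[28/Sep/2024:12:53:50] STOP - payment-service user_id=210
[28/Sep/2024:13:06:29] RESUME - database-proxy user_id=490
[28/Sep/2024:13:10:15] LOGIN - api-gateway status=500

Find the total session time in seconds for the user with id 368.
2222

To calculate session duration:

1. Find LOGIN event for user_id=368: 28/Sep/2024:12:13:00
2. Find LOGOUT event for user_id=368: 28/Sep/2024:12:50:02
3. Session duration: 28/Sep/2024:12:50:02 - 28/Sep/2024:12:13:00 = 2222 seconds (37 minutes)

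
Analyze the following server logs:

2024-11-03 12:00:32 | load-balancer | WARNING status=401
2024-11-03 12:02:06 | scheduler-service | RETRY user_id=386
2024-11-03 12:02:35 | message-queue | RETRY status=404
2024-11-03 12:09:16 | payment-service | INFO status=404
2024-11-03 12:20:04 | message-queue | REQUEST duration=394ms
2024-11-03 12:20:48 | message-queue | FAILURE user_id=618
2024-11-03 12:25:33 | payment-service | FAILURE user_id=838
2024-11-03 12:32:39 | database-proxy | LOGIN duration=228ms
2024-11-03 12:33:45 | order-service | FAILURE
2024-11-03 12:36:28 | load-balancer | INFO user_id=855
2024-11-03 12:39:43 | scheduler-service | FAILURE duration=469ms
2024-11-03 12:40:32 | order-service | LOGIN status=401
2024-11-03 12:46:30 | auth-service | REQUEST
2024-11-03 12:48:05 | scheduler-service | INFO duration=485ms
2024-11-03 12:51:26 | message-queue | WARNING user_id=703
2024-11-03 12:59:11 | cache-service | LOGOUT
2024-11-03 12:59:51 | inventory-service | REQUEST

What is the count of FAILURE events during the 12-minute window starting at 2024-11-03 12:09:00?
1

To count events in the time window:

1. Window boundaries: 2024-11-03 12:09:00 to 2024-11-03 12:21:00
2. Filter for FAILURE events within this window
3. Count matching events: 1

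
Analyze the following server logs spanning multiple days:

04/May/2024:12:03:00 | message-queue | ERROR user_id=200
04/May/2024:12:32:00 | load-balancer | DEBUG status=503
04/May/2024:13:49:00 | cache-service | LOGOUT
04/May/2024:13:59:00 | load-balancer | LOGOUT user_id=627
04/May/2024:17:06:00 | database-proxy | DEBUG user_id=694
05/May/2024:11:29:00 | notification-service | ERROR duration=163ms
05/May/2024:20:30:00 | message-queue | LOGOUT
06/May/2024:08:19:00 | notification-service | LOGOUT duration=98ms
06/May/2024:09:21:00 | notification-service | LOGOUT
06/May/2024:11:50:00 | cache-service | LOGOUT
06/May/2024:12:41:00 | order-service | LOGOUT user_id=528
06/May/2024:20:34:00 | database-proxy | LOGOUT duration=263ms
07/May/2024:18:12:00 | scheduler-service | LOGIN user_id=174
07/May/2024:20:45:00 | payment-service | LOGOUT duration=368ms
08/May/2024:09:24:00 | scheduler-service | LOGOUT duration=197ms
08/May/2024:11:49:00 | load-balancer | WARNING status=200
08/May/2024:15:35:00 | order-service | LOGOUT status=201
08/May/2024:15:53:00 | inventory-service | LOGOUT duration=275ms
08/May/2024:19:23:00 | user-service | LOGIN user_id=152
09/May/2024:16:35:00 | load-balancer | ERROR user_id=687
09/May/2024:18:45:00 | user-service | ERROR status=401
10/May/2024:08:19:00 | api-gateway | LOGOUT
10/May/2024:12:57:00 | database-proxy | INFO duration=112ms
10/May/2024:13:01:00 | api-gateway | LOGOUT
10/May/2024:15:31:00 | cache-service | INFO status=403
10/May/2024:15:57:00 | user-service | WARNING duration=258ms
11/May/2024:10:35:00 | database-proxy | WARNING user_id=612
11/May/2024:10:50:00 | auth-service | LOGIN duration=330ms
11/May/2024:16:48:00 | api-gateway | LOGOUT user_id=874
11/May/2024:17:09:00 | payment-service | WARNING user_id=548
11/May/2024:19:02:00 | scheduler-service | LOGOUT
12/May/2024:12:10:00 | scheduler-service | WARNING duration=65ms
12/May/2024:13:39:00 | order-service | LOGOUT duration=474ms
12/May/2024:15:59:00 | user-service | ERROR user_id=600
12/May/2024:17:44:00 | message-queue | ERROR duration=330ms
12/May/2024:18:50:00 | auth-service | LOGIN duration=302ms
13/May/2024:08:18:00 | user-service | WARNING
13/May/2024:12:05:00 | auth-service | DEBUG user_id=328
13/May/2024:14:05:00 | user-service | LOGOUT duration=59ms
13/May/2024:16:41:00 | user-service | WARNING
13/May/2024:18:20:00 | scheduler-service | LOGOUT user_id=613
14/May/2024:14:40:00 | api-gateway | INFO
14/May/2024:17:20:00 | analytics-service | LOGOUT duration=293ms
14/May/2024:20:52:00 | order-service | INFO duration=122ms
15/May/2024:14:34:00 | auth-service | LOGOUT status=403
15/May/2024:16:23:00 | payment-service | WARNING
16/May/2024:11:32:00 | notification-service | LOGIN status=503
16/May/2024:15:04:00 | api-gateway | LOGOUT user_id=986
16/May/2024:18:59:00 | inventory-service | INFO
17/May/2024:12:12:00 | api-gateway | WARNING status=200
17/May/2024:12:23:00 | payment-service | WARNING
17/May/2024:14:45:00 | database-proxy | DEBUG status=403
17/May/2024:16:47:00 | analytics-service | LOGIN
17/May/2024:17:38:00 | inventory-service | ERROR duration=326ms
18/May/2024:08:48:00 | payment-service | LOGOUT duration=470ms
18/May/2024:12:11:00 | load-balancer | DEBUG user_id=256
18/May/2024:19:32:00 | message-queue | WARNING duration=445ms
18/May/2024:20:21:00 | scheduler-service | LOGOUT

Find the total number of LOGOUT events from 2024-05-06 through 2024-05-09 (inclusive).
9

To filter by date range:

1. Date range: 2024-05-06 through 2024-05-09, both dates inclusive
2. Filter for LOGOUT events whose date falls in this range
3. Count matching events: 9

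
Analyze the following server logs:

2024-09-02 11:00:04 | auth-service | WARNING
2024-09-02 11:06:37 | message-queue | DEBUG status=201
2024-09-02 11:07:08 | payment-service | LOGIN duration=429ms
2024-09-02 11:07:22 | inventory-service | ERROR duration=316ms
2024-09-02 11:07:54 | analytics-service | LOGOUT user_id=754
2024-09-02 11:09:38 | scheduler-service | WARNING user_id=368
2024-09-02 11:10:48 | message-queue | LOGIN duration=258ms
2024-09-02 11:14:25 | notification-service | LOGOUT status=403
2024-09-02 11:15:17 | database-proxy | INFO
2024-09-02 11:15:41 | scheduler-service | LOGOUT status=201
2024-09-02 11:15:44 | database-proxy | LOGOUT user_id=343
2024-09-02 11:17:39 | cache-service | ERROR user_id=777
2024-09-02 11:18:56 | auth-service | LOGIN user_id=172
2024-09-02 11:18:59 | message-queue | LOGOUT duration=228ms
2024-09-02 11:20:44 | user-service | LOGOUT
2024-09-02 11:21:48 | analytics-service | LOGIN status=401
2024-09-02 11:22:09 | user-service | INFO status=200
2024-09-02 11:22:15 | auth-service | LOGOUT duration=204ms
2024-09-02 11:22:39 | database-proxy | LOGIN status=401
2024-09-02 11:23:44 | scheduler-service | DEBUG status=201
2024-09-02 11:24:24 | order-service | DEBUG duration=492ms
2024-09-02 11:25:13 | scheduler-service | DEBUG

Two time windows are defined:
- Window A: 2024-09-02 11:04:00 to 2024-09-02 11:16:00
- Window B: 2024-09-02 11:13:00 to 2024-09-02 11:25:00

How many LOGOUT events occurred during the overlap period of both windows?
3

To find overlap events:

1. Window A: 2024-09-02 11:04:00 to 2024-09-02 11:16:00
2. Window B: 2024-09-02 11:13:00 to 2024-09-02 11:25:00
3. Overlap period: 2024-09-02 11:13:00 to 2024-09-02 11:16:00
4. Count LOGOUT events in overlap: 3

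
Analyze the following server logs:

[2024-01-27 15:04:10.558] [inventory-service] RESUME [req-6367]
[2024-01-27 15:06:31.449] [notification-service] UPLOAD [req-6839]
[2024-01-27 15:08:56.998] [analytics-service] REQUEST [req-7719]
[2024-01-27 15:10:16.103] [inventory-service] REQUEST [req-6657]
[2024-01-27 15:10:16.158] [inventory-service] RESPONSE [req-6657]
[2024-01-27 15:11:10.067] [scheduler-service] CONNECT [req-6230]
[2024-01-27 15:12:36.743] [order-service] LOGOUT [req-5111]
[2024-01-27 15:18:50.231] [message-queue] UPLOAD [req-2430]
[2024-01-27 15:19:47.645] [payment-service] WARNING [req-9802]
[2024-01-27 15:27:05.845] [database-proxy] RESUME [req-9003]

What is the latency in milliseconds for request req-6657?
55

To calculate latency:

1. Find REQUEST with id req-6657: 2024-01-27 15:10:16.103
2. Find RESPONSE with id req-6657: 2024-01-27 15:10:16.158
3. Latency: 2024-01-27 15:10:16.158 - 2024-01-27 15:10:16.103 = 55ms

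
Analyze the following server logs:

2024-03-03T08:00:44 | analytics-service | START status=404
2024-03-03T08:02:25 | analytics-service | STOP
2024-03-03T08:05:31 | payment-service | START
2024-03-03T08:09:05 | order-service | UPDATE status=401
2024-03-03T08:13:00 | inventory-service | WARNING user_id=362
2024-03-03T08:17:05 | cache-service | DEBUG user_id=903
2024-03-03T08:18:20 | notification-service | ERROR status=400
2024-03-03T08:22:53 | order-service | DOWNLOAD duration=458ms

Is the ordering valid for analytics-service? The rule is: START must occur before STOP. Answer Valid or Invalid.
Valid

To validate ordering:

1. Required order: START → STOP
2. Rule: START must occur before STOP
3. Check actual order of events for analytics-service
4. Result: Valid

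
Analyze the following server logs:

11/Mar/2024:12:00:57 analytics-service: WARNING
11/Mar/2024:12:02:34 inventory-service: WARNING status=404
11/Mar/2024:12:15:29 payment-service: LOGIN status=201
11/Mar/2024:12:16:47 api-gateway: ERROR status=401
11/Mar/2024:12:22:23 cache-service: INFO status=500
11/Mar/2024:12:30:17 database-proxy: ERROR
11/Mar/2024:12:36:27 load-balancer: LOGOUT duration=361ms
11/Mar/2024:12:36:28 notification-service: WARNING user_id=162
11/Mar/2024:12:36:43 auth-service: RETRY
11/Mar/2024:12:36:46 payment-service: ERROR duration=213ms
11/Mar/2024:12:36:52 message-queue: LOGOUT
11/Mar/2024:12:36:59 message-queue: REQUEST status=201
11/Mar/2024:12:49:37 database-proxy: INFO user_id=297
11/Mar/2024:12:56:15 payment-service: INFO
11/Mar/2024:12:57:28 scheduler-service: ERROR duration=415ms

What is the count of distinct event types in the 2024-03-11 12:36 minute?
5

To count unique event types:

1. Filter events in the minute starting at 2024-03-11 12:36
2. Extract event types from matching entries
3. Count unique types: 5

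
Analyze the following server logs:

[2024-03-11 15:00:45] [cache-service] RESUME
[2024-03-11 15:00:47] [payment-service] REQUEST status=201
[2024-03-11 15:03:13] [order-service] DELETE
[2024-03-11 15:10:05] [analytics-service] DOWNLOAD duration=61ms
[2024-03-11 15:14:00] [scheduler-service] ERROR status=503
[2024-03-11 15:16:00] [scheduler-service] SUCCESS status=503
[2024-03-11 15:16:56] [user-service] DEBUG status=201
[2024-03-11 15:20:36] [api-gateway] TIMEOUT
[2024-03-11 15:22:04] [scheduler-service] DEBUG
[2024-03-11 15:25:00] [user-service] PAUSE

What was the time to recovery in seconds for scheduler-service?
120

To calculate recovery time:

1. Find ERROR event for scheduler-service: 2024-03-11 15:14:00
2. Find next SUCCESS event for scheduler-service: 2024-03-11 15:16:00
3. Recovery time: 2024-03-11 15:16:00 - 2024-03-11 15:14:00 = 120 seconds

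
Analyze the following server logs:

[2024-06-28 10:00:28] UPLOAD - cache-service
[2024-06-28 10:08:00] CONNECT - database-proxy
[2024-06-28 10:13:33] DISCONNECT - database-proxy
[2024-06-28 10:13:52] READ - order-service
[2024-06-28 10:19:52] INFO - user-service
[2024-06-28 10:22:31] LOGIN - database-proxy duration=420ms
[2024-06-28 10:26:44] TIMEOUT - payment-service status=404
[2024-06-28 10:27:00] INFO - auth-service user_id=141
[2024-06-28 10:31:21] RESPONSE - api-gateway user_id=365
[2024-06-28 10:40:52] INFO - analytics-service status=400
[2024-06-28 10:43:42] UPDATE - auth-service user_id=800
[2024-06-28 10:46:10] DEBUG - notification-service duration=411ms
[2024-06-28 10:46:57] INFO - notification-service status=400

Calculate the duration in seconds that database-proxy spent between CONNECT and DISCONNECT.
333

To calculate state duration:

1. Find CONNECT event for database-proxy: 2024-06-28 10:08:00
2. Find DISCONNECT event for database-proxy: 2024-06-28 10:13:33
3. Calculate duration: 2024-06-28 10:13:33 - 2024-06-28 10:08:00 = 333 seconds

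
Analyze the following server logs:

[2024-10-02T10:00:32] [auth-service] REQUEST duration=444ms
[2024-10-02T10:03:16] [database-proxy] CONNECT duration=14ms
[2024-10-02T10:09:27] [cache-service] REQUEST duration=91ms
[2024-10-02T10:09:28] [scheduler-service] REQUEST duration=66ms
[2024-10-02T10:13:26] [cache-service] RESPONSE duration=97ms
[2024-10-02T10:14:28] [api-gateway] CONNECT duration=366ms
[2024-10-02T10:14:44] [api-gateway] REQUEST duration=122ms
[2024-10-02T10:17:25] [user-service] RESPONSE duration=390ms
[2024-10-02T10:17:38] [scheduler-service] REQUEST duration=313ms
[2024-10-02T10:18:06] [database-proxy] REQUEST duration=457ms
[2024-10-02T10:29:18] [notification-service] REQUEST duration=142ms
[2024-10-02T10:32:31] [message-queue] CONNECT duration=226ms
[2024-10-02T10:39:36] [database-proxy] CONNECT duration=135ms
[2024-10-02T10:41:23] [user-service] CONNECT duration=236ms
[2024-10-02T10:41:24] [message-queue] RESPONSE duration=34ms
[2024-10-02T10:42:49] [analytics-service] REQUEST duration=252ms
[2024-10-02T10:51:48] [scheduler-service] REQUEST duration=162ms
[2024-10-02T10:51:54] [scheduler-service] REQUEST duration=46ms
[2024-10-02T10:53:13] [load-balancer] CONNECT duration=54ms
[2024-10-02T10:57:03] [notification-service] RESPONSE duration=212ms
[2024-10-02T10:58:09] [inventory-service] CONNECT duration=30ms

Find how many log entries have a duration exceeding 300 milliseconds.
5

To count timeouts:

1. Threshold: 300ms
2. Extract duration from each log entry
3. Count entries where duration > 300
4. Timeout count: 5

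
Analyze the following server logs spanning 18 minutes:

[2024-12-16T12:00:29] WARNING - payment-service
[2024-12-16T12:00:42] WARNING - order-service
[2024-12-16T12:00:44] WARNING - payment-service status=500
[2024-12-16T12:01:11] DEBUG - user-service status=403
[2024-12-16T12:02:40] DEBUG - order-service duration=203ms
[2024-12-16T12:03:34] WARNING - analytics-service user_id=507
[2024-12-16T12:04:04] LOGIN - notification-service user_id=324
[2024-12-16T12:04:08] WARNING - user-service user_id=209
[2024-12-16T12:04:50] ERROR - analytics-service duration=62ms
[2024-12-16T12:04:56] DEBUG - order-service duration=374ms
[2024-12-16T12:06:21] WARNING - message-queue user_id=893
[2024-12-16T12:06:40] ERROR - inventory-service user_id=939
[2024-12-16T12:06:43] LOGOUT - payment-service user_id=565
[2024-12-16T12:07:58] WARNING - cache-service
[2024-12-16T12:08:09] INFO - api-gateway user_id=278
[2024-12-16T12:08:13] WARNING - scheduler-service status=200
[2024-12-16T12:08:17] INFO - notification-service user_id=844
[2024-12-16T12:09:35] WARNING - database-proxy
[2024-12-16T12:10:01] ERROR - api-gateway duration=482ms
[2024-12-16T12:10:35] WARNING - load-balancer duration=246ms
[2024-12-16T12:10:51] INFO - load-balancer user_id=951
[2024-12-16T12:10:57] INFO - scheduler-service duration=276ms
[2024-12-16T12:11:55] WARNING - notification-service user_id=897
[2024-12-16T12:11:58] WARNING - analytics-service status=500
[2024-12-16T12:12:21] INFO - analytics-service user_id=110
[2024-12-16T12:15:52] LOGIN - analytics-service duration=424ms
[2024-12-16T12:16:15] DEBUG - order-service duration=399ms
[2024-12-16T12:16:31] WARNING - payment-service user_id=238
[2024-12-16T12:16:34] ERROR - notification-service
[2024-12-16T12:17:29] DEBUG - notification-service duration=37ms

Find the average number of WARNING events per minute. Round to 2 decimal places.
0.72

To calculate the rate:

1. Count total WARNING events: 13
2. Total time period: 18 minutes
3. Rate = 13 / 18 = 0.72 events per minute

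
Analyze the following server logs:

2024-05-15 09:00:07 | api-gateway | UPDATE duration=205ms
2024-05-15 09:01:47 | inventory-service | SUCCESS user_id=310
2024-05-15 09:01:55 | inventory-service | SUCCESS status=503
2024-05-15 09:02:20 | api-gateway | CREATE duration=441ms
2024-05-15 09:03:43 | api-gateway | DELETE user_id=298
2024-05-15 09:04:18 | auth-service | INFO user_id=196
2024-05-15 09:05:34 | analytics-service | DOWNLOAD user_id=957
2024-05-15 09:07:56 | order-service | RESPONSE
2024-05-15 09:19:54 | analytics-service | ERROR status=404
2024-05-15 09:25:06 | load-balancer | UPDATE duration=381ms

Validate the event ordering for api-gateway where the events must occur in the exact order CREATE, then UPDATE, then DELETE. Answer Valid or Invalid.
Invalid

To validate ordering:

1. Required order: CREATE → UPDATE → DELETE
2. Rule: the events must occur in the exact order CREATE, then UPDATE, then DELETE
3. Check actual order of events for api-gateway
4. Result: Invalid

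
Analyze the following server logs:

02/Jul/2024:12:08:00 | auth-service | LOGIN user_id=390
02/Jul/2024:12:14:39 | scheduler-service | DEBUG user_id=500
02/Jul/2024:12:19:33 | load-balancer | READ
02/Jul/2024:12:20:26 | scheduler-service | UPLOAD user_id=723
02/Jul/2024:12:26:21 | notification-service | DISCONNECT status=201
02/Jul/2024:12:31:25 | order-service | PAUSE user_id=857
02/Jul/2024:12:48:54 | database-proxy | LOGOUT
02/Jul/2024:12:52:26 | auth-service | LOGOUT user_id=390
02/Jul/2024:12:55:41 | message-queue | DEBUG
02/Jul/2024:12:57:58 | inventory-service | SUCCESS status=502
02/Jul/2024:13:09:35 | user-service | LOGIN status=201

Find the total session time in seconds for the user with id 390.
2666

To calculate session duration:

1. Find LOGIN event for user_id=390: 02/Jul/2024:12:08:00
2. Find LOGOUT event for user_id=390: 02/Jul/2024:12:52:26
3. Session duration: 02/Jul/2024:12:52:26 - 02/Jul/2024:12:08:00 = 2666 seconds (44 minutes)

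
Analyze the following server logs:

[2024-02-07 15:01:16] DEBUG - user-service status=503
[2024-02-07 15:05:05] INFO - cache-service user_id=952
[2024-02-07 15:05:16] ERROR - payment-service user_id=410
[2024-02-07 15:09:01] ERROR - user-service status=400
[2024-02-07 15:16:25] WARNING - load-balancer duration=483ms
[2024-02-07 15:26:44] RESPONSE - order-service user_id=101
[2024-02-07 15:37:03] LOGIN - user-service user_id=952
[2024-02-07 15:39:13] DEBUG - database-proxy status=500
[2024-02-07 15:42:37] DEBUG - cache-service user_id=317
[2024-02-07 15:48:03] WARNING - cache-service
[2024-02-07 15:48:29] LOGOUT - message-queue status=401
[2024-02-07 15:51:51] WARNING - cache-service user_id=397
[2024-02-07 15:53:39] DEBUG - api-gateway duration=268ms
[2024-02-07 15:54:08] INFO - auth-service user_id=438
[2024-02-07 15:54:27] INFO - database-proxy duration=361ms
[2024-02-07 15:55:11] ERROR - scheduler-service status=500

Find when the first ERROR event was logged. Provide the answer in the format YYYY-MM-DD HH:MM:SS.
2024-02-07 15:05:16

To find the first event:

1. Filter for all ERROR events
2. Sort by timestamp
3. Select the first one
4. Timestamp: 2024-02-07 15:05:16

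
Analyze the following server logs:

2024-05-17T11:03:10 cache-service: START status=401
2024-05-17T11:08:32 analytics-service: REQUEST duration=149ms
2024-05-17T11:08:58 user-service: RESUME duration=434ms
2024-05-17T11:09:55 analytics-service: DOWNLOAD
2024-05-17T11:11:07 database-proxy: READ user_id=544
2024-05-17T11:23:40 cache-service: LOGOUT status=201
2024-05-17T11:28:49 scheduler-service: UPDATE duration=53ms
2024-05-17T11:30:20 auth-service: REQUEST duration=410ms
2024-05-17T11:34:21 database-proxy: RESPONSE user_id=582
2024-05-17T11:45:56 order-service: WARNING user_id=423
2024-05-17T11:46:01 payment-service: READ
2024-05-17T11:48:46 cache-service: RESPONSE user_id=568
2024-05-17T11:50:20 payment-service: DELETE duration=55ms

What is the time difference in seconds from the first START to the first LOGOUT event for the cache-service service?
1230

To find the time between events:

1. Locate the first START event for cache-service: 2024-05-17T11:03:10
2. Locate the first LOGOUT event for cache-service: 2024-05-17T11:23:40
3. Calculate the difference: 2024-05-17T11:23:40 - 2024-05-17T11:03:10 = 1230 seconds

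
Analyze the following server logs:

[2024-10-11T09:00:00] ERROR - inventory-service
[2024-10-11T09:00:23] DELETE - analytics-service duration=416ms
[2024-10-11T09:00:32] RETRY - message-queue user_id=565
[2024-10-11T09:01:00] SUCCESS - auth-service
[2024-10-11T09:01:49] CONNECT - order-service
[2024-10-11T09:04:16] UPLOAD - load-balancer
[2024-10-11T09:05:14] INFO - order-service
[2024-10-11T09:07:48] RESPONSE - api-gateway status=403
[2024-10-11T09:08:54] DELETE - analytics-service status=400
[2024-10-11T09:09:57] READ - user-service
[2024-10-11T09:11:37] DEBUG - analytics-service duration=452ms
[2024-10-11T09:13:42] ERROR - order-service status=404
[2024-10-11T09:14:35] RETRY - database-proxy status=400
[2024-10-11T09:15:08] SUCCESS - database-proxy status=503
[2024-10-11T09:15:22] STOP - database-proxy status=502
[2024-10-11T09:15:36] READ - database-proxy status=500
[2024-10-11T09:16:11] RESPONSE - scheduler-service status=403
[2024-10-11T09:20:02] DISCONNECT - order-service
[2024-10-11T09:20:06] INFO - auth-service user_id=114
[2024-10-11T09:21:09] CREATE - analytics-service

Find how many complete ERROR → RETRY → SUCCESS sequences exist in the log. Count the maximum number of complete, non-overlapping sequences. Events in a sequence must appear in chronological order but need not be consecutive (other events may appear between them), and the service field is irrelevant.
2

To count sequences:

1. Look for pattern: ERROR → RETRY → SUCCESS
2. Greedily scan the log in chronological order, matching each sequence element in turn (ignoring service)
3. Each time the full pattern completes, increment the count and restart matching from the next event
4. Complete non-overlapping sequences found: 2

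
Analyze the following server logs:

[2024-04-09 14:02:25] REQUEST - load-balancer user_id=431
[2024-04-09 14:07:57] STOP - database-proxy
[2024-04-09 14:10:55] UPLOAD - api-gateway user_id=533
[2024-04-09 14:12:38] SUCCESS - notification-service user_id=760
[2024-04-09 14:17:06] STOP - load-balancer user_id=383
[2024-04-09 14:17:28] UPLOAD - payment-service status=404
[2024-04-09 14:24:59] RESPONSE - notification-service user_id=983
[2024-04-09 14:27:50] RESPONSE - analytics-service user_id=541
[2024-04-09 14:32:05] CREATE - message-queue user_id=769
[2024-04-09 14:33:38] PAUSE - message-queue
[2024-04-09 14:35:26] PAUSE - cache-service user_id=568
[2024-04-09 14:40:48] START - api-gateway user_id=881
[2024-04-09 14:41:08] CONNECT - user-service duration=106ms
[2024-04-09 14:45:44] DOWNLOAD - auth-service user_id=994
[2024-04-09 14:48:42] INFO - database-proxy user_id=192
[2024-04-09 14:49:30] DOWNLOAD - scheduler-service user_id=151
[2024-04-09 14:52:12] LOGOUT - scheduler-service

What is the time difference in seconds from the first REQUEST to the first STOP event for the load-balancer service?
881

To find the time between events:

1. Locate the first REQUEST event for load-balancer: 2024-04-09 14:02:25
2. Locate the first STOP event for load-balancer: 2024-04-09 14:17:06
3. Calculate the difference: 2024-04-09 14:17:06 - 2024-04-09 14:02:25 = 881 seconds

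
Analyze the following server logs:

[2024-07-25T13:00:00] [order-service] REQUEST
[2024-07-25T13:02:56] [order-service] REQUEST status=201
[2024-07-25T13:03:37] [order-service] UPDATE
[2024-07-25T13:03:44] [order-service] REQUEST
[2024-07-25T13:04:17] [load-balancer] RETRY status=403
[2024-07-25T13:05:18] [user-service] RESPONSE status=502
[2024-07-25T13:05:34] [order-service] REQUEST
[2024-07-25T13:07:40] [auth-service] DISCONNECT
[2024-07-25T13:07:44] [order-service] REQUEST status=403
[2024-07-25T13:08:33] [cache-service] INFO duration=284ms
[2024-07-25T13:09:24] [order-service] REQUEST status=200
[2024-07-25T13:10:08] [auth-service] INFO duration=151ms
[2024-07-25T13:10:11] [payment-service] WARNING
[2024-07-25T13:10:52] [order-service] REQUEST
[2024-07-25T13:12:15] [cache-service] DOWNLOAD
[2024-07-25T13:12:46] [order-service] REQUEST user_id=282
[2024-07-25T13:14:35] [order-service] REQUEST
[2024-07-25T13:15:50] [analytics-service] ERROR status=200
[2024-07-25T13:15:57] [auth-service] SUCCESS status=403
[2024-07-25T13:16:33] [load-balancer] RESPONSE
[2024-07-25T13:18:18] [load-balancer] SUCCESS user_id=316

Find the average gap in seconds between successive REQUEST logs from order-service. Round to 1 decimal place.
109.4

To calculate average interval:

1. Find all REQUEST events for order-service in order
2. Calculate time gaps between consecutive events
3. Compute mean of gaps: 875 / 8 = 109.4 seconds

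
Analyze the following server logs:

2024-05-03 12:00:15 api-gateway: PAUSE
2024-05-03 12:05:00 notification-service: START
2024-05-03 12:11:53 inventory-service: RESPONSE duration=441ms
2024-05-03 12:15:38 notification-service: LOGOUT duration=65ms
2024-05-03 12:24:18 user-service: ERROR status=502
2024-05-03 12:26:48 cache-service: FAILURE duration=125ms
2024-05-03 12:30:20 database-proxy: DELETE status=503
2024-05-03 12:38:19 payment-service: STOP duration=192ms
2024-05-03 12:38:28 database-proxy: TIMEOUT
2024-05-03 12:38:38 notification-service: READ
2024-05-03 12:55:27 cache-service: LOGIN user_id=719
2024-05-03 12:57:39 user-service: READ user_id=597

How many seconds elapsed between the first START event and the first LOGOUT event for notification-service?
638

To find the time between events:

1. Locate the first START event for notification-service: 2024-05-03 12:05:00
2. Locate the first LOGOUT event for notification-service: 2024-05-03 12:15:38
3. Calculate the difference: 2024-05-03 12:15:38 - 2024-05-03 12:05:00 = 638 seconds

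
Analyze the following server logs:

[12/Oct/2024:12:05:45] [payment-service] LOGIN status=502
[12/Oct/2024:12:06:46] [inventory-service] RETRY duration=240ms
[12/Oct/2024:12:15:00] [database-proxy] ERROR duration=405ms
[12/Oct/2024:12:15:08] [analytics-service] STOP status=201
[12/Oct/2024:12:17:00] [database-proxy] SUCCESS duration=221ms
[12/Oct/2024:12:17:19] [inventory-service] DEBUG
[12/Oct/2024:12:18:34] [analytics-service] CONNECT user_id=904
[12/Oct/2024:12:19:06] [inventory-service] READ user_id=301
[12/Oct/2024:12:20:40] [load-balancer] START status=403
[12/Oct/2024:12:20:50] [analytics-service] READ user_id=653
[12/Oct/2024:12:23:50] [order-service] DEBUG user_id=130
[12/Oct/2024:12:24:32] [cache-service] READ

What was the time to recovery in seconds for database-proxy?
120

To calculate recovery time:

1. Find ERROR event for database-proxy: 12/Oct/2024:12:15:00
2. Find next SUCCESS event for database-proxy: 12/Oct/2024:12:17:00
3. Recovery time: 12/Oct/2024:12:17:00 - 12/Oct/2024:12:15:00 = 120 seconds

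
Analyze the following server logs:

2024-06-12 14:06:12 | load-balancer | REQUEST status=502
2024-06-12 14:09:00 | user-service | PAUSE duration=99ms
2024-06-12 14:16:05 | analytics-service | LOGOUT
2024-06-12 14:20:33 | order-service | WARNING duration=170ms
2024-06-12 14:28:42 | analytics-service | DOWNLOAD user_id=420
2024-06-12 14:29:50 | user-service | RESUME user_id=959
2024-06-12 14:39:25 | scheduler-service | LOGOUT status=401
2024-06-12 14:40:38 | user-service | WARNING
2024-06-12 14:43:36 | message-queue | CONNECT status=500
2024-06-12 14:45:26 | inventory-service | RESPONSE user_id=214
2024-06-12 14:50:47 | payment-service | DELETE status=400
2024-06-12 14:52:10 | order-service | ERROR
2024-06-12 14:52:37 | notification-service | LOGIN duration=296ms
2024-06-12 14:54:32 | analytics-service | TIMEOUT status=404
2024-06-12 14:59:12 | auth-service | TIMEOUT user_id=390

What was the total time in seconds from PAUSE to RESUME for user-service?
1250

To calculate state duration:

1. Find PAUSE event for user-service: 2024-06-12 14:09:00
2. Find RESUME event for user-service: 2024-06-12 14:29:50
3. Calculate duration: 2024-06-12 14:29:50 - 2024-06-12 14:09:00 = 1250 seconds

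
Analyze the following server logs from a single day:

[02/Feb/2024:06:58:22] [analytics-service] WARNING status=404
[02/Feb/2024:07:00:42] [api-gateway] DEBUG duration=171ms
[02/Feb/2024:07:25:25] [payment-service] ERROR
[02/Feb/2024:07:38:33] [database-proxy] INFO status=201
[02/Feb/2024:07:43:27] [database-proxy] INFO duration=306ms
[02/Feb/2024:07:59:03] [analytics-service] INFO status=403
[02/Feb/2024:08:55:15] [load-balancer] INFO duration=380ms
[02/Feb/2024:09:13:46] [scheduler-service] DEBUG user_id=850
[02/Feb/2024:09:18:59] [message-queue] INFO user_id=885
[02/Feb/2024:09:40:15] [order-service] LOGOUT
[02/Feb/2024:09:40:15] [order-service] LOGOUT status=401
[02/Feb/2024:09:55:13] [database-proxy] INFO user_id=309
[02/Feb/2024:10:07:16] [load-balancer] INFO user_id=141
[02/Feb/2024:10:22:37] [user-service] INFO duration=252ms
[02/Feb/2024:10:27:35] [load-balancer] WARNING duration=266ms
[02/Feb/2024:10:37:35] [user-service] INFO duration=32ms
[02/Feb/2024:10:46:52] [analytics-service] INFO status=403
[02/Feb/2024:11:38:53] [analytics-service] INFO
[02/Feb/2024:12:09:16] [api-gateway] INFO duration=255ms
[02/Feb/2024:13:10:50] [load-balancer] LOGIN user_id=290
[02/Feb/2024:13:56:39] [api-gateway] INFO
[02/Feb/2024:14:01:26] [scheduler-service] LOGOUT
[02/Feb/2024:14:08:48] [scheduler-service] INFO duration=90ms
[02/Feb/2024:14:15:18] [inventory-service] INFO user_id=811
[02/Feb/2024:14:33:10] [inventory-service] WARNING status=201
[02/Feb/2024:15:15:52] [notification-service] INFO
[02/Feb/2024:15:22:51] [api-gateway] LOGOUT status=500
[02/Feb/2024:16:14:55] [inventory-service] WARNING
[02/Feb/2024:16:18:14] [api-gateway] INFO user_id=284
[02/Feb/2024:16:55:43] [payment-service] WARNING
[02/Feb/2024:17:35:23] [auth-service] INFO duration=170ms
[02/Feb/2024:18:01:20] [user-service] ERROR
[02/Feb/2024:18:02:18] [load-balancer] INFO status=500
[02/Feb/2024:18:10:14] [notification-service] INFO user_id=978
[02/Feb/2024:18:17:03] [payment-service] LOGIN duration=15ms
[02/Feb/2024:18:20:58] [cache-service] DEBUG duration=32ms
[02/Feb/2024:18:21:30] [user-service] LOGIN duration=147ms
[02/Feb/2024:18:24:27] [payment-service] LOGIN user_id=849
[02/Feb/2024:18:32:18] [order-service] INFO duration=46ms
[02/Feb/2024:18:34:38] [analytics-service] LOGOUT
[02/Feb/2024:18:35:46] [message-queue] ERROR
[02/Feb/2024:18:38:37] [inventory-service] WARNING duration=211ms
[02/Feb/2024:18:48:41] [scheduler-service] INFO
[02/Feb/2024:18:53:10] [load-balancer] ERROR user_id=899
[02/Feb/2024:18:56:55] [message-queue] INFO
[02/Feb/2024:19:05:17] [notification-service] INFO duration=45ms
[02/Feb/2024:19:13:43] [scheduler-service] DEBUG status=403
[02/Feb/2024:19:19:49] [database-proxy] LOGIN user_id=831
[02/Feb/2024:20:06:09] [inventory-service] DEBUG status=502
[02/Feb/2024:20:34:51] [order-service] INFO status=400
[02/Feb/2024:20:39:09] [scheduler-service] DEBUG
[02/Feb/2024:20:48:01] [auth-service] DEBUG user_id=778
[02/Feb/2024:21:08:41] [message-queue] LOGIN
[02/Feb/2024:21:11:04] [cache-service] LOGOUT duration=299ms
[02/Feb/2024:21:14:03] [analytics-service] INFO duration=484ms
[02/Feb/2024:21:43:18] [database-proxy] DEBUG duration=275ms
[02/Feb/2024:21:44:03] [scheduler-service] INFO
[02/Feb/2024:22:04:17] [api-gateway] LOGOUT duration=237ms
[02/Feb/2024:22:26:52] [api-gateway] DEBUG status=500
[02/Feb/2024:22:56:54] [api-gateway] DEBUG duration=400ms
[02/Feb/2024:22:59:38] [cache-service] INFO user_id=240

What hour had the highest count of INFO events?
18

To find the peak hour:

1. Group all INFO events by hour
2. Count events in each hour
3. Find hour with maximum count
4. Peak hour: 18 (with 5 events)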